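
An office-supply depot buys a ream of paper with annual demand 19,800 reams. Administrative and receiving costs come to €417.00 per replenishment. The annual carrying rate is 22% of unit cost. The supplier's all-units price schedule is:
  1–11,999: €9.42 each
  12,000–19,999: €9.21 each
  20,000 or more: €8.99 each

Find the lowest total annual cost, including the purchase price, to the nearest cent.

Holding cost per unit per year at price C is H = 0.22·C.
Candidates are each tier's EOQ (if it falls in that tier) and each price-break quantity.
EOQ at €9.42 = 2822.8 (feasible in tier 1): TC = 19,800×€9.42 + (19,800/2822.8)×417 + (2822.8/2)×0.22×€9.42 = €192,365.95.
EOQ at €9.21 = 2854.8 < 12000, so use break Q=12000: TC = 19,800×€9.21 + (19,800/12000.0)×417 + (12000.0/2)×0.22×€9.21 = €195,203.25.
EOQ at €8.99 = 2889.5 < 20000, so use break Q=20000: TC = 19,800×€8.99 + (19,800/20000.0)×417 + (20000.0/2)×0.22×€8.99 = €198,192.83.
Lowest total cost among the candidates is at Q = 2822.8.

TC* ≈ €192,365.95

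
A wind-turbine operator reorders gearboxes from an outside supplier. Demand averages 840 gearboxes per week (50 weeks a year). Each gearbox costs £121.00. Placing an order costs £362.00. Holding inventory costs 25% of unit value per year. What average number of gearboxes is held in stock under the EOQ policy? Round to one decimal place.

Average inventory ≈ 501.3 gearboxes

Annual demand D = 840 × 50 = 42,000.
Holding cost H = 0.25 × £121.00 = £30.2500 per unit per year.
Q* = √(2DS/H) = √(2 × 42,000 × 362 / 30.25) ≈ 1002.61.
Average inventory = Q*/2 ≈ 1002.61 / 2 = 501.304.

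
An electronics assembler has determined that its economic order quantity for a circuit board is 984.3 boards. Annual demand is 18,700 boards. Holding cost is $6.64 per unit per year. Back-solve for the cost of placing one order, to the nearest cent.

Squaring Q* = √(2DS/H) gives Q*² = 2DS/H.
From Q* = √(2DS/H): S = Q*²H / (2D) = 984.3² × 6.64 / (2 × 18,700) = 172.0091.

S ≈ $172.01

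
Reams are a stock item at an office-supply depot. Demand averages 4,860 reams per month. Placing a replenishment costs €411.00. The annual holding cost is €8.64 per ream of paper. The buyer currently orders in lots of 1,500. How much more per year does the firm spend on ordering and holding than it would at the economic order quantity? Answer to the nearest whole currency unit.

Extra cost ≈ €2,108 per year

Annual demand D = 4,860 × 12 = 58,320.
EOQ = √(2DS/H) = √(2 × 58,320 × 411 / 8.64) ≈ 2355.53.
Cost at Q* = (D/Q*)S + (Q*/2)H = √(2DSH) ≈ €20,351.74.
Cost at Q = 1,500: (58,320/1,500)×411 + (1,500/2)×8.64 = €15,979.68 + €6,480.00 = €22,459.68.
Excess = €22,459.68 − €20,351.74 = €2,107.94.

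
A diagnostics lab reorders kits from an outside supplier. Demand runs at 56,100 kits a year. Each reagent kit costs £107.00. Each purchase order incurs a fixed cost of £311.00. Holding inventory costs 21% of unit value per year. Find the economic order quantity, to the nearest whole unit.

Holding cost H = 0.21 × £107.00 = £22.4700 per unit per year.
EOQ = √(2DS / H) = √(2 × 56,100 × 311 / 22.47).
= √(34,894,200 / 22.47) = √1,552,923.8985 ≈ 1246.164.

Q* ≈ 1,246 kits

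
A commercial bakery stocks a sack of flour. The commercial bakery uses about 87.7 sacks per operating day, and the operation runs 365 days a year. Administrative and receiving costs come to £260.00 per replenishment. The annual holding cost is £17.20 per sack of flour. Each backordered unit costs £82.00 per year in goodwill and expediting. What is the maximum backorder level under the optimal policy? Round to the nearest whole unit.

S* ≈ 188 sacks

Annual demand D = 87.7 × 365 = 32,010.5.
With planned backorders, Q* = √(2DS/H) · √((H+B)/B).
√(2DS/H) = √(2 × 32,010.5 × 260 / 17.2) = 983.748.
√((H+B)/B) = √((17.2+82)/82) = 1.0999.
Q* ≈ 1082.013.
S* = Q* · H/(H+B) = 1082.013 × 17.2/99.2 ≈ 187.607.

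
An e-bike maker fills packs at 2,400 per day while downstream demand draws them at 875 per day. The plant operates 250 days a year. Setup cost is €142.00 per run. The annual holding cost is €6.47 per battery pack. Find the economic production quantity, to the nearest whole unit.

Q* ≈ 3,887 packs

Annual demand D = 875 × 250 = 218,750.
Production build-up factor (1 − d/p) = 1 − 875/2,400 = 0.6354.
Q* = √(2DS / (H(1 − d/p))) = √(2 × 218,750 × 142 / (6.47 × 0.6354)).
= √(62,125,000 / 4.1111) ≈ 3887.333.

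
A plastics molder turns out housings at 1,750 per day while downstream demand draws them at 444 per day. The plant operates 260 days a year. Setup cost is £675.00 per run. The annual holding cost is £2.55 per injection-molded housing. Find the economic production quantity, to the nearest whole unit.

Annual demand D = 444 × 260 = 115,440.
Production build-up factor (1 − d/p) = 1 − 444/1,750 = 0.7463.
Q* = √(2DS / (H(1 − d/p))) = √(2 × 115,440 × 675 / (2.55 × 0.7463)).
= √(155,844,000 / 1.903) ≈ 9049.454.

Q* ≈ 9,049 housings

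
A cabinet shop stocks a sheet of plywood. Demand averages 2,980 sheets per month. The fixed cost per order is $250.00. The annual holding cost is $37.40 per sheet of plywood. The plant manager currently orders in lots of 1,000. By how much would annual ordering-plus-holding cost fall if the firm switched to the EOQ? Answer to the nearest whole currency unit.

Annual demand D = 2,980 × 12 = 35,760.
EOQ = √(2DS/H) = √(2 × 35,760 × 250 / 37.4) ≈ 691.43.
Cost at Q* = (D/Q*)S + (Q*/2)H = √(2DSH) ≈ $25,859.47.
Cost at Q = 1,000: (35,760/1,000)×250 + (1,000/2)×37.4 = $8,940.00 + $18,700.00 = $27,640.00.
Excess = $27,640.00 − $25,859.47 = $1,780.53.

Extra cost ≈ $1,781 per year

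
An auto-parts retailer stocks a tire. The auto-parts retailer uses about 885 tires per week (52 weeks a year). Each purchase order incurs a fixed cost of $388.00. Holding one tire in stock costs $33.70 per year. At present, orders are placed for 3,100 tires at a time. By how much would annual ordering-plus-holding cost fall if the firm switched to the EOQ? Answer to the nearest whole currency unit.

Extra cost ≈ $23,304 per year

Annual demand D = 885 × 52 = 46,020.
EOQ = √(2DS/H) = √(2 × 46,020 × 388 / 33.7) ≈ 1029.41.
Cost at Q* = (D/Q*)S + (Q*/2)H = √(2DSH) ≈ $34,691.18.
Cost at Q = 3,100: (46,020/3,100)×388 + (3,100/2)×33.7 = $5,759.92 + $52,235.00 = $57,994.92.
Excess = $57,994.92 − $34,691.18 = $23,303.74.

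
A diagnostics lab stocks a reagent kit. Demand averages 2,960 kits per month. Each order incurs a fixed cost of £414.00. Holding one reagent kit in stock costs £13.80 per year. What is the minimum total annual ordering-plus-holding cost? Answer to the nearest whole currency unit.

TC* ≈ £20,146

Annual demand D = 2,960 × 12 = 35,520.
The optimal lot size = √(2DS/H) = √(2 × 35,520 × 414 / 13.8) ≈ 1459.86.
At Q*, ordering cost (D/Q*)S equals holding cost (Q*/2)H, each = √(DSH/2).
Minimum total = √(2DSH) = √(2 × 35,520 × 414 × 13.8) ≈ 20146.110.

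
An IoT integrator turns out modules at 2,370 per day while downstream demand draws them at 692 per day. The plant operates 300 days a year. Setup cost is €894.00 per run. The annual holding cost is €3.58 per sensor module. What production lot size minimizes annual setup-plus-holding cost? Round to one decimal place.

Q* ≈ 12,101.4 modules

Annual demand D = 692 × 300 = 207,600.
Production build-up factor (1 − d/p) = 1 − 692/2,370 = 0.7080.
Q* = √(2DS / (H(1 − d/p))) = √(2 × 207,600 × 894 / (3.58 × 0.7080)).
= √(371,188,800 / 2.5347) ≈ 12101.358.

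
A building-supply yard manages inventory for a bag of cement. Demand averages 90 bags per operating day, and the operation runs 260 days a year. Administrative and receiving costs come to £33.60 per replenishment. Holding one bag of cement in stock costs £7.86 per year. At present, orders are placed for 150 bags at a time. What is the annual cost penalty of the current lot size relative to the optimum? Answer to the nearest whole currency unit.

Extra cost ≈ £2,315 per year

Annual demand D = 90 × 260 = 23,400.
EOQ = √(2DS/H) = √(2 × 23,400 × 33.6 / 7.86) ≈ 447.28.
Cost at Q* = (D/Q*)S + (Q*/2)H = √(2DSH) ≈ £3,515.64.
Cost at Q = 150: (23,400/150)×33.6 + (150/2)×7.86 = £5,241.60 + £589.50 = £5,831.10.
Excess = £5,831.10 − £3,515.64 = £2,315.46.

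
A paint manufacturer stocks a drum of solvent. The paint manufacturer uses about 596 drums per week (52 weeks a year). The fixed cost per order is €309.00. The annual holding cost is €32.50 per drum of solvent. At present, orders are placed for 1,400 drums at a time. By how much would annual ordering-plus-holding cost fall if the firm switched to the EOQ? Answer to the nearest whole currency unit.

Annual demand D = 596 × 52 = 30,992.
EOQ = √(2DS/H) = √(2 × 30,992 × 309 / 32.5) ≈ 767.67.
Cost at Q* = (D/Q*)S + (Q*/2)H = √(2DSH) ≈ €24,949.44.
Cost at Q = 1,400: (30,992/1,400)×309 + (1,400/2)×32.5 = €6,840.38 + €22,750.00 = €29,590.38.
Excess = €29,590.38 − €24,949.44 = €4,640.94.

Extra cost ≈ €4,641 per year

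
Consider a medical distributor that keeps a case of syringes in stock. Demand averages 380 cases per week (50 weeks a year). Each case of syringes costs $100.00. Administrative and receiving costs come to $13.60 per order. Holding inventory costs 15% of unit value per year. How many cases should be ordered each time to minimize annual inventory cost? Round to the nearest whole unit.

Q* ≈ 186 cases

Annual demand D = 380 × 50 = 19,000.
Holding cost H = 0.15 × $100.00 = $15.0000 per unit per year.
EOQ = √(2DS / H) = √(2 × 19,000 × 13.6 / 15).
= √(516,800 / 15) = √34,453.3333 ≈ 185.616.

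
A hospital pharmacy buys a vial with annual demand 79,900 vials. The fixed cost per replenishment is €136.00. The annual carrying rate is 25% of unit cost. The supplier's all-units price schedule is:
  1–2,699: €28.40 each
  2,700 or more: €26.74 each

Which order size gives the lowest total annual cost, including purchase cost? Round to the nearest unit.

Q* ≈ 2,700 vials

Holding cost per unit per year at price C is H = 0.25·C.
For each price level, check whether its EOQ is feasible; otherwise the best quantity at that price is the breakpoint.
EOQ at €28.40 = 1749.6 (feasible in tier 1): TC = 79,900×€28.40 + (79,900/1749.6)×136 + (1749.6/2)×0.25×€28.40 = €2,281,581.87.
EOQ at €26.74 = 1803.0 < 2700, so use break Q=2700: TC = 79,900×€26.74 + (79,900/2700.0)×136 + (2700.0/2)×0.25×€26.74 = €2,149,575.34.
Lowest total cost is €2,149,575.34 at Q = 2700.0.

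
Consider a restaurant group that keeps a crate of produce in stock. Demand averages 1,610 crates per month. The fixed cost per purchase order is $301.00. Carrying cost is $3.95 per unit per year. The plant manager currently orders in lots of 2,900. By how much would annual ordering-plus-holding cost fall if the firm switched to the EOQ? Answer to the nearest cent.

Extra cost ≈ $954.80 per year

Annual demand D = 1,610 × 12 = 19,320.
EOQ = √(2DS/H) = √(2 × 19,320 × 301 / 3.95) ≈ 1715.94.
Cost at Q* = (D/Q*)S + (Q*/2)H = √(2DSH) ≈ $6,777.98.
Cost at Q = 2,900: (19,320/2,900)×301 + (2,900/2)×3.95 = $2,005.28 + $5,727.50 = $7,732.78.
Excess = $7,732.78 − $6,777.98 = $954.80.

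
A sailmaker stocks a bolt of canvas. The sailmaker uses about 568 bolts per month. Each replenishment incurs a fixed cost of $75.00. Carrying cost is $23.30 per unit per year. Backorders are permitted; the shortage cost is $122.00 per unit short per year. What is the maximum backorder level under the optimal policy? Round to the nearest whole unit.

S* ≈ 37 bolts

Annual demand D = 568 × 12 = 6,816.
With planned backorders, Q* = √(2DS/H) · √((H+B)/B).
√(2DS/H) = √(2 × 6,816 × 75 / 23.3) = 209.475.
√((H+B)/B) = √((23.3+122)/122) = 1.0913.
Q* ≈ 228.605.
S* = Q* · H/(H+B) = 228.605 × 23.3/145.3 ≈ 36.659.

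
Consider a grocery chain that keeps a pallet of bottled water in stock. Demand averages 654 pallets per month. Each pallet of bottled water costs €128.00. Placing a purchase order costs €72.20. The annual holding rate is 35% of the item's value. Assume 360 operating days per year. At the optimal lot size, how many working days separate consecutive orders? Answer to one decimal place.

T ≈ 7.3 days

Annual demand D = 654 × 12 = 7,848.
Holding cost H = 0.35 × €128.00 = €44.8000 per unit per year.
Q* = √(2DS/H) = √(2 × 7,848 × 72.2 / 44.8) ≈ 159.05.
Cycle time = Q*/D × 360 = 159.05 / 7,848 × 360 ≈ 7.296 days.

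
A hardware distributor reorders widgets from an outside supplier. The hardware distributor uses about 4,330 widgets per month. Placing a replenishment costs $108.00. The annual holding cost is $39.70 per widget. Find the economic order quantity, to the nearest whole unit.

Q* ≈ 532 widgets

Annual demand D = 4,330 × 12 = 51,960.
EOQ = √(2DS / H) = √(2 × 51,960 × 108 / 39.7).
= √(11,223,360 / 39.7) = √282,704.2821 ≈ 531.699.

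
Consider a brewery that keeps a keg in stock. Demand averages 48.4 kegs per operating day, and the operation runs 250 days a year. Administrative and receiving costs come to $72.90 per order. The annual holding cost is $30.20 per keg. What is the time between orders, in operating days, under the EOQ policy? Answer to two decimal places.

Annual demand D = 48.4 × 250 = 12,100.
Q* = √(2DS/H) = √(2 × 12,100 × 72.9 / 30.2) ≈ 241.70.
Cycle time = Q*/D × 250 = 241.70 / 12,100 × 250 ≈ 4.994 days.

T ≈ 4.99 days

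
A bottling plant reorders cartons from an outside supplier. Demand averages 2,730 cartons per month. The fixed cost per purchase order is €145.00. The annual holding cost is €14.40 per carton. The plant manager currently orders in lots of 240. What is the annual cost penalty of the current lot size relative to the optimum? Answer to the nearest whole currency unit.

Annual demand D = 2,730 × 12 = 32,760.
EOQ = √(2DS/H) = √(2 × 32,760 × 145 / 14.4) ≈ 812.25.
Cost at Q* = (D/Q*)S + (Q*/2)H = √(2DSH) ≈ €11,696.40.
Cost at Q = 240: (32,760/240)×145 + (240/2)×14.4 = €19,792.50 + €1,728.00 = €21,520.50.
Excess = €21,520.50 − €11,696.40 = €9,824.10.

Extra cost ≈ €9,824 per year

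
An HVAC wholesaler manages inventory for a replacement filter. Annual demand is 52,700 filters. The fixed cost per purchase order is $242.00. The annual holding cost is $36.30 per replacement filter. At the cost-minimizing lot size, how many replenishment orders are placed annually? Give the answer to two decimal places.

The optimal lot size = √(2DS/H) = √(2 × 52,700 × 242 / 36.3) ≈ 838.25.
Orders per year = D / Q* = 52,700 / 838.25 ≈ 62.869.

N ≈ 62.87 orders per year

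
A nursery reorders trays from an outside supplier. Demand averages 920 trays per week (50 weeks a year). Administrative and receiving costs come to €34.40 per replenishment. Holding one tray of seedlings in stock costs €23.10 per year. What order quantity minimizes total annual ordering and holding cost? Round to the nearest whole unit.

Annual demand D = 920 × 50 = 46,000.
EOQ = √(2DS / H) = √(2 × 46,000 × 34.4 / 23.1).
= √(3,164,800 / 23.1) = √137,004.329 ≈ 370.141.

Q* ≈ 370 trays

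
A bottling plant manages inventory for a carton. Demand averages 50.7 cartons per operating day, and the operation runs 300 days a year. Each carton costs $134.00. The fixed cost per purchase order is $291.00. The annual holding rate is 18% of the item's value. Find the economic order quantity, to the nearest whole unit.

Annual demand D = 50.7 × 300 = 15,210.
Holding cost H = 0.18 × $134.00 = $24.1200 per unit per year.
EOQ = √(2DS / H) = √(2 × 15,210 × 291 / 24.12).
= √(8,852,220 / 24.12) = √367,007.4627 ≈ 605.811.

Q* ≈ 606 cartons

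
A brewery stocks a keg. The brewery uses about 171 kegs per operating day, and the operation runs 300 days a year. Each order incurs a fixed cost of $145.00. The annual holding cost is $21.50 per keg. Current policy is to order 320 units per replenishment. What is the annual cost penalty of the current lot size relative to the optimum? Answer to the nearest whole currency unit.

Extra cost ≈ $8,801 per year

Annual demand D = 171 × 300 = 51,300.
EOQ = √(2DS/H) = √(2 × 51,300 × 145 / 21.5) ≈ 831.84.
Cost at Q* = (D/Q*)S + (Q*/2)H = √(2DSH) ≈ $17,884.50.
Cost at Q = 320: (51,300/320)×145 + (320/2)×21.5 = $23,245.31 + $3,440.00 = $26,685.31.
Excess = $26,685.31 − $17,884.50 = $8,800.81.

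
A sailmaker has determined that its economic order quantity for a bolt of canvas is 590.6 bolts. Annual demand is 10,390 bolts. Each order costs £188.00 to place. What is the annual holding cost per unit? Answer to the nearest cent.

H ≈ £11.20

The basic EOQ model gives Q* = √(2DS/H); rearrange for the unknown.
From Q* = √(2DS/H): H = 2DS / Q*² = 2 × 10,390 × 188 / 590.6² = 11.2000.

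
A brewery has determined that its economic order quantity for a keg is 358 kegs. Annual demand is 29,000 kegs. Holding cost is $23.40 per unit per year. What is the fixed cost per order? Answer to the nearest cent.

The basic EOQ model gives Q* = √(2DS/H); rearrange for the unknown.
From Q* = √(2DS/H): S = Q*²H / (2D) = 358² × 23.4 / (2 × 29,000) = 51.7075.

S ≈ $51.71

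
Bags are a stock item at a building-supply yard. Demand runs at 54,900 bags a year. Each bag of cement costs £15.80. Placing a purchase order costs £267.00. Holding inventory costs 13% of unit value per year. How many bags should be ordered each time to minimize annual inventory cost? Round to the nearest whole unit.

Holding cost H = 0.13 × £15.80 = £2.0540 per unit per year.
EOQ = √(2DS / H) = √(2 × 54,900 × 267 / 2.054).
= √(29,316,600 / 2.054) = √14,272,930.8666 ≈ 3777.953.

Q* ≈ 3,778 bags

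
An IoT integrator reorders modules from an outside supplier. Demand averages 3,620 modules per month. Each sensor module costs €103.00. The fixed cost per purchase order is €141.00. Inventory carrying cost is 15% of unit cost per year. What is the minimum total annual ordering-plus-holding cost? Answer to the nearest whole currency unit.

TC* ≈ €13,757

Annual demand D = 3,620 × 12 = 43,440.
Holding cost H = 0.15 × €103.00 = €15.4500 per unit per year.
EOQ = √(2DS/H) = √(2 × 43,440 × 141 / 15.45) ≈ 890.44.
At Q*, ordering cost (D/Q*)S equals holding cost (Q*/2)H, each = √(DSH/2).
Minimum total = √(2DSH) = √(2 × 43,440 × 141 × 15.45) ≈ 13757.316.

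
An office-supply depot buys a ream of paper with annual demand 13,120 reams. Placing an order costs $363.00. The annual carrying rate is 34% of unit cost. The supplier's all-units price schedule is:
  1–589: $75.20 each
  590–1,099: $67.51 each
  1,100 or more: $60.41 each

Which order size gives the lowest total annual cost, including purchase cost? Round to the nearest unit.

Q* ≈ 1,100 reams

Holding cost per unit per year at price C is H = 0.34·C.
Candidates are each tier's EOQ (if it falls in that tier) and each price-break quantity.
Tier 1 ($75.20): EOQ = 610.4 exceeds tier's upper bound 589, so this tier is dominated.
EOQ at $67.51 = 644.2 (feasible in tier 2): TC = 13,120×$67.51 + (13,120/644.2)×363 + (644.2/2)×0.34×$67.51 = $900,517.47.
EOQ at $60.41 = 681.0 < 1100, so use break Q=1100: TC = 13,120×$60.41 + (13,120/1100.0)×363 + (1100.0/2)×0.34×$60.41 = $808,205.47.
Lowest total cost is $808,205.47 at Q = 1100.0.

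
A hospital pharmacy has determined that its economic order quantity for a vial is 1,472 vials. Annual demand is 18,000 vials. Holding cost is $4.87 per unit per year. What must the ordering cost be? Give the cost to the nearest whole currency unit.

The basic EOQ model gives Q* = √(2DS/H); rearrange for the unknown.
From Q* = √(2DS/H): S = Q*²H / (2D) = 1,472² × 4.87 / (2 × 18,000) = 293.1177.

S ≈ $293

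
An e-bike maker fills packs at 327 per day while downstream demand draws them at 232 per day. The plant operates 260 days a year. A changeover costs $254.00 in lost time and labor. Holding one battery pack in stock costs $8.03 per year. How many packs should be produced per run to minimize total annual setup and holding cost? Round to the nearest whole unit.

Annual demand D = 232 × 260 = 60,320.
Production build-up factor (1 − d/p) = 1 − 232/327 = 0.2905.
Q* = √(2DS / (H(1 − d/p))) = √(2 × 60,320 × 254 / (8.03 × 0.2905)).
= √(30,642,560 / 2.3329) ≈ 3624.239.

Q* ≈ 3,624 packs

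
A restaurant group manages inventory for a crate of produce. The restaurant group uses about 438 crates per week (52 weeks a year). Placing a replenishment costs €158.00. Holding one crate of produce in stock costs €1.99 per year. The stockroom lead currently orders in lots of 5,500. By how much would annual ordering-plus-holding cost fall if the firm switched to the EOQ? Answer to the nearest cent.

Extra cost ≈ €2,342.29 per year

Annual demand D = 438 × 52 = 22,776.
EOQ = √(2DS/H) = √(2 × 22,776 × 158 / 1.99) ≈ 1901.76.
Cost at Q* = (D/Q*)S + (Q*/2)H = √(2DSH) ≈ €3,784.50.
Cost at Q = 5,500: (22,776/5,500)×158 + (5,500/2)×1.99 = €654.29 + €5,472.50 = €6,126.79.
Excess = €6,126.79 − €3,784.50 = €2,342.29.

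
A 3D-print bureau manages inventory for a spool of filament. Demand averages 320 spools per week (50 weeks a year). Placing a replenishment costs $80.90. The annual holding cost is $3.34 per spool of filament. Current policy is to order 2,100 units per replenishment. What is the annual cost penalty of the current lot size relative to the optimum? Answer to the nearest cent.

Annual demand D = 320 × 50 = 16,000.
EOQ = √(2DS/H) = √(2 × 16,000 × 80.9 / 3.34) ≈ 880.39.
Cost at Q* = (D/Q*)S + (Q*/2)H = √(2DSH) ≈ $2,940.51.
Cost at Q = 2,100: (16,000/2,100)×80.9 + (2,100/2)×3.34 = $616.38 + $3,507.00 = $4,123.38.
Excess = $4,123.38 − $2,940.51 = $1,182.87.

Extra cost ≈ $1,182.87 per year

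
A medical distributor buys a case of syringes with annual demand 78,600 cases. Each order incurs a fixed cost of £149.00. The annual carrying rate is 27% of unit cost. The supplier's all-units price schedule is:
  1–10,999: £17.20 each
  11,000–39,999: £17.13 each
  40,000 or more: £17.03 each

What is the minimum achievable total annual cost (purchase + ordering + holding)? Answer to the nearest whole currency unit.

TC* ≈ £1,362,350

Holding cost per unit per year at price C is H = 0.27·C.
Candidates are each tier's EOQ (if it falls in that tier) and each price-break quantity.
EOQ at £17.20 = 2245.8 (feasible in tier 1): TC = 78,600×£17.20 + (78,600/2245.8)×149 + (2245.8/2)×0.27×£17.20 = £1,362,349.55.
EOQ at £17.13 = 2250.4 < 11000, so use break Q=11000: TC = 78,600×£17.13 + (78,600/11000.0)×149 + (11000.0/2)×0.27×£17.13 = £1,372,920.72.
EOQ at £17.03 = 2257.0 < 40000, so use break Q=40000: TC = 78,600×£17.03 + (78,600/40000.0)×149 + (40000.0/2)×0.27×£17.03 = £1,430,812.78.
Lowest total cost among the candidates is at Q = 2245.8.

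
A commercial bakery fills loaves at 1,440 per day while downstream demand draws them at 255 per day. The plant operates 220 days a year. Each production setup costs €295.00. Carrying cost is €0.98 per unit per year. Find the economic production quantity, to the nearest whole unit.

Q* ≈ 6,406 loaves

Annual demand D = 255 × 220 = 56,100.
Production build-up factor (1 − d/p) = 1 − 255/1,440 = 0.8229.
Q* = √(2DS / (H(1 − d/p))) = √(2 × 56,100 × 295 / (0.98 × 0.8229)).
= √(33,099,000 / 0.8065) ≈ 6406.436.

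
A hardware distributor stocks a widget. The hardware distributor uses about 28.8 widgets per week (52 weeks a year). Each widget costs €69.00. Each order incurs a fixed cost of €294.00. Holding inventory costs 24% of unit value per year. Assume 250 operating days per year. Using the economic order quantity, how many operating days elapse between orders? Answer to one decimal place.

T ≈ 38.5 days

Annual demand D = 28.8 × 52 = 1,497.6.
Holding cost H = 0.24 × €69.00 = €16.5600 per unit per year.
EOQ = √(2DS/H) = √(2 × 1,497.6 × 294 / 16.56) ≈ 230.60.
Cycle time = Q*/D × 250 = 230.60 / 1,497.6 × 250 ≈ 38.495 days.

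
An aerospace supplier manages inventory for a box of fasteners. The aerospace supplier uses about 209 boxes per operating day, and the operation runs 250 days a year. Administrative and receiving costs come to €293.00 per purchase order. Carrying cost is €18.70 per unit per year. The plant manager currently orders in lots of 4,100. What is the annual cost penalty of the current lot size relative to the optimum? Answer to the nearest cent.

Extra cost ≈ €18,140.61 per year

Annual demand D = 209 × 250 = 52,250.
EOQ = √(2DS/H) = √(2 × 52,250 × 293 / 18.7) ≈ 1279.59.
Cost at Q* = (D/Q*)S + (Q*/2)H = √(2DSH) ≈ €23,928.35.
Cost at Q = 4,100: (52,250/4,100)×293 + (4,100/2)×18.7 = €3,733.96 + €38,335.00 = €42,068.96.
Excess = €42,068.96 − €23,928.35 = €18,140.61.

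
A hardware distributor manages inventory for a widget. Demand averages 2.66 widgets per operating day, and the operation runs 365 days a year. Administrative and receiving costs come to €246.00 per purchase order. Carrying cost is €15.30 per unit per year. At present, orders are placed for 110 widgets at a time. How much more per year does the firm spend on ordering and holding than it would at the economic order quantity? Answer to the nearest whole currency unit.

Annual demand D = 2.66 × 365 = 970.9.
EOQ = √(2DS/H) = √(2 × 970.9 × 246 / 15.3) ≈ 176.69.
Cost at Q* = (D/Q*)S + (Q*/2)H = √(2DSH) ≈ €2,703.43.
Cost at Q = 110: (970.9/110)×246 + (110/2)×15.3 = €2,171.29 + €841.50 = €3,012.79.
Excess = €3,012.79 − €2,703.43 = €309.35.

Extra cost ≈ €309 per year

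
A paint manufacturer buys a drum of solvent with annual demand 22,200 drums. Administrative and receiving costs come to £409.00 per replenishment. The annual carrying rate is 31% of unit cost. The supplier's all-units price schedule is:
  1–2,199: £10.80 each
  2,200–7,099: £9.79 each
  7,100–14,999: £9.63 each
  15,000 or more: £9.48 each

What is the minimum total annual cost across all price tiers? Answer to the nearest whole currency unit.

Holding cost per unit per year at price C is H = 0.31·C.
Evaluate total cost at each tier's feasible EOQ or, if the EOQ is below the tier, at the tier's minimum quantity.
Tier 1 (£10.80): EOQ = 2329.0 exceeds tier's upper bound 2199, so this tier is dominated.
EOQ at £9.79 = 2446.1 (feasible in tier 2): TC = 22,200×£9.79 + (22,200/2446.1)×409 + (2446.1/2)×0.31×£9.79 = £224,761.78.
EOQ at £9.63 = 2466.4 < 7100, so use break Q=7100: TC = 22,200×£9.63 + (22,200/7100.0)×409 + (7100.0/2)×0.31×£9.63 = £225,662.66.
EOQ at £9.48 = 2485.8 < 15000, so use break Q=15000: TC = 22,200×£9.48 + (22,200/15000.0)×409 + (15000.0/2)×0.31×£9.48 = £233,102.32.
Lowest total cost among the candidates is at Q = 2446.1.

TC* ≈ £224,762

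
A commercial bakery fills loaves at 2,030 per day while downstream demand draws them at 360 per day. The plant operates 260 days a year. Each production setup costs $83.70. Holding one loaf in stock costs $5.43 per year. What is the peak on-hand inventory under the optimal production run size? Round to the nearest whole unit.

I_max ≈ 1,541 loaves

Annual demand D = 360 × 260 = 93,600.
Production build-up factor (1 − d/p) = 1 − 360/2,030 = 0.8227.
Q* = √(2DS / (H(1 − d/p))) = √(2 × 93,600 × 83.7 / (5.43 × 0.8227)).
= √(15,668,640 / 4.467) ≈ 1872.861.
Maximum inventory = Q*(1 − d/p) = 1872.861 × 0.8227 ≈ 1540.728.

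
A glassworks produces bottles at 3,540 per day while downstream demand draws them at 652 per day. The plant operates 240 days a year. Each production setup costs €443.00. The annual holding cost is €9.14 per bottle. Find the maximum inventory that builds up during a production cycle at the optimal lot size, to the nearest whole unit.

I_max ≈ 3,518 bottles

Annual demand D = 652 × 240 = 156,480.
Production build-up factor (1 − d/p) = 1 − 652/3,540 = 0.8158.
Q* = √(2DS / (H(1 − d/p))) = √(2 × 156,480 × 443 / (9.14 × 0.8158)).
= √(138,641,280 / 7.4566) ≈ 4311.975.
Maximum inventory = Q*(1 − d/p) = 4311.975 × 0.8158 ≈ 3517.792.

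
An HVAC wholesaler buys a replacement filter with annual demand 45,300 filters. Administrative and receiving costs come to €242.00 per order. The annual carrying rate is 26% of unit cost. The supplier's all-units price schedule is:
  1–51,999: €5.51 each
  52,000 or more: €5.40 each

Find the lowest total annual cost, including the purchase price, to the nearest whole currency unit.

TC* ≈ €255,207

Holding cost per unit per year at price C is H = 0.26·C.
For each price level, check whether its EOQ is feasible; otherwise the best quantity at that price is the breakpoint.
EOQ at €5.51 = 3912.1 (feasible in tier 1): TC = 45,300×€5.51 + (45,300/3912.1)×242 + (3912.1/2)×0.26×€5.51 = €255,207.47.
EOQ at €5.40 = 3951.7 < 52000, so use break Q=52000: TC = 45,300×€5.40 + (45,300/52000.0)×242 + (52000.0/2)×0.26×€5.40 = €281,334.82.
Lowest total cost among the candidates is at Q = 3912.1.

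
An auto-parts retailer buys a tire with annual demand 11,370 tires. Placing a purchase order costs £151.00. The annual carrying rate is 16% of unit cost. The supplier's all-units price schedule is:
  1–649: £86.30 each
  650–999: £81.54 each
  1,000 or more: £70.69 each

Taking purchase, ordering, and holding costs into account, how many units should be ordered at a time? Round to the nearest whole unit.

Holding cost per unit per year at price C is H = 0.16·C.
For each price level, check whether its EOQ is feasible; otherwise the best quantity at that price is the breakpoint.
EOQ at £86.30 = 498.7 (feasible in tier 1): TC = 11,370×£86.30 + (11,370/498.7)×151 + (498.7/2)×0.16×£86.30 = £988,116.72.
EOQ at £81.54 = 513.0 < 650, so use break Q=650: TC = 11,370×£81.54 + (11,370/650.0)×151 + (650.0/2)×0.16×£81.54 = £933,991.22.
EOQ at £70.69 = 551.0 < 1000, so use break Q=1000: TC = 11,370×£70.69 + (11,370/1000.0)×151 + (1000.0/2)×0.16×£70.69 = £811,117.37.
Lowest total cost is £811,117.37 at Q = 1000.0.

Q* ≈ 1,000 tires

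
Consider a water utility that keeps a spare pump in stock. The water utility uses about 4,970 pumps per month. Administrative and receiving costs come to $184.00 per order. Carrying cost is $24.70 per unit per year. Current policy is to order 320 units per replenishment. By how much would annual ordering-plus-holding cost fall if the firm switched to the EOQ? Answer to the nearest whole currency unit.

Extra cost ≈ $14,962 per year

Annual demand D = 4,970 × 12 = 59,640.
EOQ = √(2DS/H) = √(2 × 59,640 × 184 / 24.7) ≈ 942.64.
Cost at Q* = (D/Q*)S + (Q*/2)H = √(2DSH) ≈ $23,283.12.
Cost at Q = 320: (59,640/320)×184 + (320/2)×24.7 = $34,293.00 + $3,952.00 = $38,245.00.
Excess = $38,245.00 − $23,283.12 = $14,961.88.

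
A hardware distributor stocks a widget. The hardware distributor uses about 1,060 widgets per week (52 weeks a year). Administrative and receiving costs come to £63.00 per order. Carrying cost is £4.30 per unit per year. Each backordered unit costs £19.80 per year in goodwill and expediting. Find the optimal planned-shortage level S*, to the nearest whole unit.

S* ≈ 250 widgets

Annual demand D = 1,060 × 52 = 55,120.
With planned backorders, Q* = √(2DS/H) · √((H+B)/B).
√(2DS/H) = √(2 × 55,120 × 63 / 4.3) = 1270.883.
√((H+B)/B) = √((4.3+19.8)/19.8) = 1.1033.
Q* ≈ 1402.108.
S* = Q* · H/(H+B) = 1402.108 × 4.3/24.1 ≈ 250.169.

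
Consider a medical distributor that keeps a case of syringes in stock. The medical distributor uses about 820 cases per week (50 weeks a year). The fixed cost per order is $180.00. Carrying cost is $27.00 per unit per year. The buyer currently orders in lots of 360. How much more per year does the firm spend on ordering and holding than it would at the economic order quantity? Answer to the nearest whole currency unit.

Extra cost ≈ $5,397 per year

Annual demand D = 820 × 50 = 41,000.
EOQ = √(2DS/H) = √(2 × 41,000 × 180 / 27) ≈ 739.37.
Cost at Q* = (D/Q*)S + (Q*/2)H = √(2DSH) ≈ $19,962.97.
Cost at Q = 360: (41,000/360)×180 + (360/2)×27 = $20,500.00 + $4,860.00 = $25,360.00.
Excess = $25,360.00 − $19,962.97 = $5,397.03.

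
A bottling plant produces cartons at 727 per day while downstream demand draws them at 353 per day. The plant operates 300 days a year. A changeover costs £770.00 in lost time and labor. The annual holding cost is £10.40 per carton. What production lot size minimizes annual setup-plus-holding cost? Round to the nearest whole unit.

Annual demand D = 353 × 300 = 105,900.
Production build-up factor (1 − d/p) = 1 − 353/727 = 0.5144.
Q* = √(2DS / (H(1 − d/p))) = √(2 × 105,900 × 770 / (10.4 × 0.5144)).
= √(163,086,000 / 5.3502) ≈ 5521.068.

Q* ≈ 5,521 cartons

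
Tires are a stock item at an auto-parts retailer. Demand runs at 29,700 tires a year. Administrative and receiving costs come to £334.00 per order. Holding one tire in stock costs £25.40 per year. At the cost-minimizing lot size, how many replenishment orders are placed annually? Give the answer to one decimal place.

EOQ = √(2DS/H) = √(2 × 29,700 × 334 / 25.4) ≈ 883.79.
Orders per year = D / Q* = 29,700 / 883.79 ≈ 33.605.

N ≈ 33.6 orders per year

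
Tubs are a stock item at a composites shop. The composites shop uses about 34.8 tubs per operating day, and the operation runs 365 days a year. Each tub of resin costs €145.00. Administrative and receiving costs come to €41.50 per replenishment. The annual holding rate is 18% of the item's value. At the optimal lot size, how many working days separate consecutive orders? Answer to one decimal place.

Annual demand D = 34.8 × 365 = 12,702.
Holding cost H = 0.18 × €145.00 = €26.1000 per unit per year.
Q* = √(2DS/H) = √(2 × 12,702 × 41.5 / 26.1) ≈ 200.98.
Cycle time = Q*/D × 365 = 200.98 / 12,702 × 365 ≈ 5.775 days.

T ≈ 5.8 days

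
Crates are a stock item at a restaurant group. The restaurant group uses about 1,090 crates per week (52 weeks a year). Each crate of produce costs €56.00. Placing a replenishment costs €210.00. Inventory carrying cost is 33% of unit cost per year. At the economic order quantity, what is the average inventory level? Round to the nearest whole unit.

Average inventory ≈ 567 crates

Annual demand D = 1,090 × 52 = 56,680.
Holding cost H = 0.33 × €56.00 = €18.4800 per unit per year.
Q* = √(2DS/H) = √(2 × 56,680 × 210 / 18.48) ≈ 1134.98.
Average inventory = Q*/2 ≈ 1134.98 / 2 = 567.490.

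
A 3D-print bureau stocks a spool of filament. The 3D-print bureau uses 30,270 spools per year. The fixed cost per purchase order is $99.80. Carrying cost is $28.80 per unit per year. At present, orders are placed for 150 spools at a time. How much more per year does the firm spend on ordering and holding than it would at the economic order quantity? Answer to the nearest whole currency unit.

EOQ = √(2DS/H) = √(2 × 30,270 × 99.8 / 28.8) ≈ 458.03.
Cost at Q* = (D/Q*)S + (Q*/2)H = √(2DSH) ≈ $13,191.15.
Cost at Q = 150: (30,270/150)×99.8 + (150/2)×28.8 = $20,139.64 + $2,160.00 = $22,299.64.
Excess = $22,299.64 − $13,191.15 = $9,108.49.

Extra cost ≈ $9,108 per year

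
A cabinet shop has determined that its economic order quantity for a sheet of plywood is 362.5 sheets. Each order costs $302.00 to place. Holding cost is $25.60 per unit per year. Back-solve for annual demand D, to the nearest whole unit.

D ≈ 5,570 sheets per year

Invert the EOQ relation Q*² = 2DS/H.
From Q* = √(2DS/H): D = Q*²H / (2S) = 362.5² × 25.6 / (2 × 302) = 5569.536.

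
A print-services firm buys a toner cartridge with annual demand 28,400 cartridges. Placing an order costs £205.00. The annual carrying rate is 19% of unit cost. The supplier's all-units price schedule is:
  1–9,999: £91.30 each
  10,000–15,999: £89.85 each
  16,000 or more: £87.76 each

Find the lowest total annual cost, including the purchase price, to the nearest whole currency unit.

Holding cost per unit per year at price C is H = 0.19·C.
Evaluate total cost at each tier's feasible EOQ or, if the EOQ is below the tier, at the tier's minimum quantity.
EOQ at £91.30 = 819.3 (feasible in tier 1): TC = 28,400×£91.30 + (28,400/819.3)×205 + (819.3/2)×0.19×£91.30 = £2,607,132.26.
EOQ at £89.85 = 825.9 < 10000, so use break Q=10000: TC = 28,400×£89.85 + (28,400/10000.0)×205 + (10000.0/2)×0.19×£89.85 = £2,637,679.70.
EOQ at £87.76 = 835.7 < 16000, so use break Q=16000: TC = 28,400×£87.76 + (28,400/16000.0)×205 + (16000.0/2)×0.19×£87.76 = £2,626,143.08.
Lowest total cost among the candidates is at Q = 819.3.

TC* ≈ £2,607,132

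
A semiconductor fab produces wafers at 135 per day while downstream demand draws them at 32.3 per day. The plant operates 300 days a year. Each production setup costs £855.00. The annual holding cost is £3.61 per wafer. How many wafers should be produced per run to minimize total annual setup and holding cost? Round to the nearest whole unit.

Annual demand D = 32.3 × 300 = 9,690.
Production build-up factor (1 − d/p) = 1 − 32.3/135 = 0.7607.
Q* = √(2DS / (H(1 − d/p))) = √(2 × 9,690 × 855 / (3.61 × 0.7607)).
= √(16,569,900 / 2.7463) ≈ 2456.337.

Q* ≈ 2,456 wafers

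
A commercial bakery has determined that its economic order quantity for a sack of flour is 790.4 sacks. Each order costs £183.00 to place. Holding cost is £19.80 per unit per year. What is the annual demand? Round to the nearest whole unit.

D ≈ 33,797 sacks per year

Squaring Q* = √(2DS/H) gives Q*² = 2DS/H.
From Q* = √(2DS/H): D = Q*²H / (2S) = 790.4² × 19.8 / (2 × 183) = 33796.986.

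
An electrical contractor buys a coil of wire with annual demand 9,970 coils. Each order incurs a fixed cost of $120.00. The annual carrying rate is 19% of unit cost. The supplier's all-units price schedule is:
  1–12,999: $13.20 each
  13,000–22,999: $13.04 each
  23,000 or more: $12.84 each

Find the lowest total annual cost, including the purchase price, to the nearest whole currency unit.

Holding cost per unit per year at price C is H = 0.19·C.
For each price level, check whether its EOQ is feasible; otherwise the best quantity at that price is the breakpoint.
EOQ at $13.20 = 976.8 (feasible in tier 1): TC = 9,970×$13.20 + (9,970/976.8)×120 + (976.8/2)×0.19×$13.20 = $134,053.72.
EOQ at $13.04 = 982.7 < 13000, so use break Q=13000: TC = 9,970×$13.04 + (9,970/13000.0)×120 + (13000.0/2)×0.19×$13.04 = $146,205.23.
EOQ at $12.84 = 990.4 < 23000, so use break Q=23000: TC = 9,970×$12.84 + (9,970/23000.0)×120 + (23000.0/2)×0.19×$12.84 = $156,122.22.
Lowest total cost among the candidates is at Q = 976.8.

TC* ≈ $134,054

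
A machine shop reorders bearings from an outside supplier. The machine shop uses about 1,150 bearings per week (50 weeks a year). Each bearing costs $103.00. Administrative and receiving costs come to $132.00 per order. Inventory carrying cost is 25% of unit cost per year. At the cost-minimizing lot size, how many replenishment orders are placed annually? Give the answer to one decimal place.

N ≈ 74.9 orders per year

Annual demand D = 1,150 × 50 = 57,500.
Holding cost H = 0.25 × $103.00 = $25.7500 per unit per year.
Q* = √(2DS/H) = √(2 × 57,500 × 132 / 25.75) ≈ 767.80.
Orders per year = D / Q* = 57,500 / 767.80 ≈ 74.889.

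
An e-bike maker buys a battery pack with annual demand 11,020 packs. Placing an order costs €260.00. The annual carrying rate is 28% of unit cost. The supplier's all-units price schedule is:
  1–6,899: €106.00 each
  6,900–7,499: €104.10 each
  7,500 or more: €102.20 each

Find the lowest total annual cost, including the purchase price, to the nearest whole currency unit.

Holding cost per unit per year at price C is H = 0.28·C.
For each price level, check whether its EOQ is feasible; otherwise the best quantity at that price is the breakpoint.
EOQ at €106.00 = 439.4 (feasible in tier 1): TC = 11,020×€106.00 + (11,020/439.4)×260 + (439.4/2)×0.28×€106.00 = €1,181,161.41.
EOQ at €104.10 = 443.4 < 6900, so use break Q=6900: TC = 11,020×€104.10 + (11,020/6900.0)×260 + (6900.0/2)×0.28×€104.10 = €1,248,157.85.
EOQ at €102.20 = 447.5 < 7500, so use break Q=7500: TC = 11,020×€102.20 + (11,020/7500.0)×260 + (7500.0/2)×0.28×€102.20 = €1,233,936.03.
Lowest total cost among the candidates is at Q = 439.4.

TC* ≈ €1,181,161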